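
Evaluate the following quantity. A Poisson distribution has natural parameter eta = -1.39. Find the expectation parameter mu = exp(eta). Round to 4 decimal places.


Expectation parameter for Poisson exponential family:
mu = exp(eta).
eta = -1.39.
mu = exp(-1.39) = 0.2491

0.2491


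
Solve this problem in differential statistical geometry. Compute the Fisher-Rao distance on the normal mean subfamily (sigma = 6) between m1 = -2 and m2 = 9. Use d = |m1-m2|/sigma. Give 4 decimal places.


On the fixed-variance normal subfamily, geodesic distance = |m1-m2|/sigma.
|-2 - 9| = 11.
sigma = 6.
d = 11/6 = 1.8333

1.8333


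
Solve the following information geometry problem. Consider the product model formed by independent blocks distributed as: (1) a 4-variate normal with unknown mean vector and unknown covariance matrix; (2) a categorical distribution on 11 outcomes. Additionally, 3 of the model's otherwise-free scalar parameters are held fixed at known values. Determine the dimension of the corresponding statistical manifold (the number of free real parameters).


The dimension of a statistical manifold equals the number of free
(independent) real parameters of the model. For a product of independent
blocks the parameter counts add.
- 4-variate normal: 4 (mean) + 4*5/2 = 10 (symmetric covariance) = 14.
- categorical on 11 outcomes (probabilities sum to 1): 11-1 = 10.
Total = 14 + 10 = 24.
3 parameter(s) fixed at known values: 24 - 3 = 21.
Dimension = 21

21


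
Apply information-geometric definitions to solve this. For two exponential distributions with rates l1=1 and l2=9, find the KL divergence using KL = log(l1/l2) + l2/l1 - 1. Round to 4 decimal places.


KL divergence for exponential family:
KL = log(l1/l2) + l2/l1 - 1.
log(1/9) = -2.197225.
9/1 = 9.0.
KL = -2.197225 + 9.0 - 1 = 5.8028

5.8028


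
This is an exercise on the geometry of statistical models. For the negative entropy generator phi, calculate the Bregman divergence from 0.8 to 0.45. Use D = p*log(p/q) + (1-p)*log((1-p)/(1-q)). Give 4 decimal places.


Bregman divergence with negative entropy generator:
D = p*log(p/q) + (1-p)*log((1-p)/(1-q)).
p = 0.8, q = 0.45.
p*log(p/q) = 0.8*log(0.8/0.45) = 0.460291.
(1-p)*log((1-p)/(1-q)) = 0.2*log(0.2/0.55) = -0.20232.
D = 0.460291 + -0.20232 = 0.2580

0.2580


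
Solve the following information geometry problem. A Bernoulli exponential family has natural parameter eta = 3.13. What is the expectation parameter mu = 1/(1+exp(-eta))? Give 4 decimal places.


Dual coordinate (expectation parameter) for Bernoulli:
mu = 1/(1+exp(-eta)).
eta = 3.13.
exp(-eta) = exp(-3.13) = 0.043718.
mu = 1/(1+0.043718) = 0.9581

0.9581


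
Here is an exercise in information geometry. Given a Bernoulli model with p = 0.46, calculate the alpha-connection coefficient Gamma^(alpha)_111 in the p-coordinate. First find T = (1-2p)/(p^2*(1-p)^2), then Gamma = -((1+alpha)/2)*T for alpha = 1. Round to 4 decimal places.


Skewness (Amari-Chentsov) tensor: T = (1-2p)/(p^2*(1-p)^2).
p = 0.46, 1-2p = 0.08, p^2 = 0.2116, (1-p)^2 = 0.2916.
T = 0.08/(0.2116 * 0.2916) = 1.296543.
In the p-coordinate, Gamma^(alpha) = Gamma^(0) - (alpha/2)*T with Gamma^(0) = (1/2)*g'(p) = -T/2,
so Gamma^(alpha) = -((1+alpha)/2)*T.
alpha = 1, -(1+alpha)/2 = -1.0.
Gamma = -1.0 * 1.296543 = -1.2965

-1.2965


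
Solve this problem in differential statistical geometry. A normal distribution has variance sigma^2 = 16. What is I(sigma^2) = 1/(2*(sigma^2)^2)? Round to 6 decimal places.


Fisher information for variance: I(sigma^2) = 1/(2*sigma^4).
sigma^2 = 16, so sigma^4 = 256.
I = 1/(2*256) = 1/512 = 0.001953

0.001953


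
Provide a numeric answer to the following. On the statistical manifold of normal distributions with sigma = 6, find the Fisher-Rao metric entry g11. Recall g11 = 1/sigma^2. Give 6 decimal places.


For the 2-parameter normal family, the Fisher metric has:
  g11 = 1/sigma^2, g22 = 2/sigma^2.
sigma = 6, sigma^2 = 36.
g11 = 0.027778

0.027778


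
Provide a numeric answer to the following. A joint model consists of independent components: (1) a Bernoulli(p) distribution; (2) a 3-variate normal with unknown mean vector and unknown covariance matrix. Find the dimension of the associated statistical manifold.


The dimension of a statistical manifold equals the number of free
(independent) real parameters of the model. For a product of independent
blocks the parameter counts add.
- Bernoulli (p): 1.
- 3-variate normal: 3 (mean) + 3*4/2 = 6 (symmetric covariance) = 9.
Total = 1 + 9 = 10.
Dimension = 10

10


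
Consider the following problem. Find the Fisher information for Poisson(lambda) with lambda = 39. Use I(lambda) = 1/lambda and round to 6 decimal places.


Fisher information for Poisson: I(lambda) = 1/lambda.
lambda = 39.
I(lambda) = 1/39 = 0.025641

0.025641


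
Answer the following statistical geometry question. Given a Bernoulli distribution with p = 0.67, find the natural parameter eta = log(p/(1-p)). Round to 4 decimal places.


Natural parameter for Bernoulli: eta = log(p/(1-p)).
p = 0.67, 1-p = 0.33.
p/(1-p) = 2.030303.
eta = log(2.030303) = 0.7082

0.7082


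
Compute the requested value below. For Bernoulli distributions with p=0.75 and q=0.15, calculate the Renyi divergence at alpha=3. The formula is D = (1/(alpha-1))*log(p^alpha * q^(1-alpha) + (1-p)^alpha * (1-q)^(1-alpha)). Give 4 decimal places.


Renyi divergence of order alpha between Bernoulli distributions:
D = (1/(alpha-1))*log(p^alpha * q^(1-alpha) + (1-p)^alpha * (1-q)^(1-alpha)).
alpha = 3, p = 0.75, q = 0.15.
p^alpha * q^(1-alpha) = 0.75^3 * 0.15^-2 = 18.75.
(1-p)^alpha * (1-q)^(1-alpha) = 0.25^3 * 0.85^-2 = 0.021626.
sum = 18.75 + 0.021626 = 18.771626.
D = (1/2)*log(18.771626) = 1.4662

1.4662


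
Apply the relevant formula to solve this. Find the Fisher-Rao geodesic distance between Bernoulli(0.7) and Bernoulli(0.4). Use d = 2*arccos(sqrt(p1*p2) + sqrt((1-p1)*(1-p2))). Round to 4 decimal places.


Geodesic distance on Bernoulli manifold:
d(p1,p2) = 2*arccos(sqrt(p1*p2) + sqrt((1-p1)*(1-p2))).
sqrt(p1*p2) = sqrt(0.7*0.4) = 0.52915.
sqrt((1-p1)*(1-p2)) = sqrt(0.3*0.6) = 0.424264.
arg = 0.52915 + 0.424264 = 0.953414.
d = 2*arccos(0.953414) = 0.6129

0.6129


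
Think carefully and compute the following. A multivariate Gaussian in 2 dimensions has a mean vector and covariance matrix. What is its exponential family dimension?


Exponential family dimension calculation:
For 2-dim MVN: mean has 2 params, covariance has 2*3/2 = 3 unique entries.
Total dim = 2 + 3 = 5.

5


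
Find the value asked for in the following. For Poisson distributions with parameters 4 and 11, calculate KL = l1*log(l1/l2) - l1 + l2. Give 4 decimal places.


KL divergence for Poisson:
KL = l1*log(l1/l2) - l1 + l2.
l1 = 4, l2 = 11.
log(4/11) = -1.011601.
l1*log(l1/l2) = 4 * -1.011601 = -4.046404.
KL = -4.046404 - 4 + 11 = 2.9536

2.9536


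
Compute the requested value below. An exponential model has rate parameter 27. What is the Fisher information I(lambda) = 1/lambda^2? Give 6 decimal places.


Fisher information for exponential: I(lambda) = 1/lambda^2.
lambda = 27, lambda^2 = 729.
I = 1/729 = 0.001372

0.001372


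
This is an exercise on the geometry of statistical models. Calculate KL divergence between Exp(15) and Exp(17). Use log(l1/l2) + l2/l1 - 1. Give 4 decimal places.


KL divergence for exponential family:
KL = log(l1/l2) + l2/l1 - 1.
log(15/17) = -0.125163.
17/15 = 1.133333.
KL = -0.125163 + 1.133333 - 1 = 0.0082

0.0082


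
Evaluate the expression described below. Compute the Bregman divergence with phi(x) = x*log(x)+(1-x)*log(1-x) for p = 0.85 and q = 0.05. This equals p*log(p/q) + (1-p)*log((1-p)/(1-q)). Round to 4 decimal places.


Bregman divergence with negative entropy generator:
D = p*log(p/q) + (1-p)*log((1-p)/(1-q)).
p = 0.85, q = 0.05.
p*log(p/q) = 0.85*log(0.85/0.05) = 2.408231.
(1-p)*log((1-p)/(1-q)) = 0.15*log(0.15/0.95) = -0.276874.
D = 2.408231 + -0.276874 = 2.1314

2.1314


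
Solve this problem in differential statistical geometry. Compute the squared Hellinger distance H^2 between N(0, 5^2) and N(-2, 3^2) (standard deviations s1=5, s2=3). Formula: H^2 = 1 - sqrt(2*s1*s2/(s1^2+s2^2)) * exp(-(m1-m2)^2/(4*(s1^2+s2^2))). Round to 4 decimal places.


Squared Hellinger distance for Gaussians:
H^2 = 1 - sqrt(2*s1*s2/(s1^2+s2^2)) * exp(-(m1-m2)^2/(4*(s1^2+s2^2))).
s1^2 = 25, s2^2 = 9, s1^2+s2^2 = 34.
sqrt(2*5*3/(34)) = 0.939336.
(m1-m2)^2 = (2)^2 = 4.
exp(-4/(4*34)) = exp(-0.029412) = 0.971017.
H^2 = 1 - 0.939336*0.971017 = 0.0879

0.0879


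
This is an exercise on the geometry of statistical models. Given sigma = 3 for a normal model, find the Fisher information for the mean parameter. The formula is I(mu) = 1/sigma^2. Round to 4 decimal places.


The Fisher information for the mean of a normal distribution is I(mu) = 1/sigma^2.
sigma = 3, so sigma^2 = 9.
I(mu) = 1/9 = 0.1111

0.1111


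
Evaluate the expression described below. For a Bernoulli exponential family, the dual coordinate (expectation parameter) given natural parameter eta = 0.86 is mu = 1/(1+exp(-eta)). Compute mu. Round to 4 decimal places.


Dual coordinate (expectation parameter) for Bernoulli:
mu = 1/(1+exp(-eta)).
eta = 0.86.
exp(-eta) = exp(-0.86) = 0.423162.
mu = 1/(1+0.423162) = 0.7027

0.7027


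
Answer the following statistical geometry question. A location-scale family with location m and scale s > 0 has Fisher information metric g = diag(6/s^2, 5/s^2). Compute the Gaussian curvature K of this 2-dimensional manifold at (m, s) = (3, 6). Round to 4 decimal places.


The metric has the form g = (A dm^2 + B ds^2)/s^2 with A = 6, B = 5.
Substitute u = sqrt(A/B)*m: g = B*(du^2 + ds^2)/s^2, i.e. B times the
Poincare upper half-plane metric, which has constant Gaussian curvature -1.
Scaling a 2D metric by a constant c divides the Gaussian curvature by c,
so K = -1/B = -1/(5) = -0.2000 everywhere (the point (m, s) = (3, 6) is irrelevant:
the curvature is constant).
The requested Gaussian curvature is K = -0.2000.

-0.2000


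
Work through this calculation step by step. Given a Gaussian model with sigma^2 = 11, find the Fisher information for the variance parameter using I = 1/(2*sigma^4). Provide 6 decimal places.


Fisher information for variance: I(sigma^2) = 1/(2*sigma^4).
sigma^2 = 11, so sigma^4 = 121.
I = 1/(2*121) = 1/242 = 0.004132

0.004132


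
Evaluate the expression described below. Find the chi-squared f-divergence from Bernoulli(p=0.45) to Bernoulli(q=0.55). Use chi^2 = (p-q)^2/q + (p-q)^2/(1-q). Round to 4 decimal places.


Chi-squared divergence between Bernoulli distributions:
chi^2 = (p-q)^2/q + (p-q)^2/(1-q).
p = 0.45, q = 0.55, p-q = -0.1.
(p-q)^2 = 0.01.
term1 = 0.01/0.55 = 0.018182.
term2 = 0.01/0.45 = 0.022222.
chi^2 = 0.018182 + 0.022222 = 0.0404

0.0404


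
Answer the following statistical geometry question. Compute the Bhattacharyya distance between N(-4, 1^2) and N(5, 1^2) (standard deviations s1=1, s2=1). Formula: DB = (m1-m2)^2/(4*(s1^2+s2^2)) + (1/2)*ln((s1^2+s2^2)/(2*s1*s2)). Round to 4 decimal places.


Bhattacharyya distance between two Gaussians:
DB = (m1-m2)^2/(4*(s1^2+s2^2)) + (1/2)*ln((s1^2+s2^2)/(2*s1*s2)).
(m1-m2)^2 = (-9)^2 = 81.
s1^2+s2^2 = 1 + 1 = 2.
term1 = 81/8 = 10.125.
term2 = 0.5*ln(2/2.0) = 0.0.
DB = 10.125 + 0.0 = 10.1250

10.1250


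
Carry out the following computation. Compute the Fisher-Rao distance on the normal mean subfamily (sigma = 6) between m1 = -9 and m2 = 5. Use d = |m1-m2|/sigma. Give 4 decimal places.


On the fixed-variance normal subfamily, geodesic distance = |m1-m2|/sigma.
|-9 - 5| = 14.
sigma = 6.
d = 14/6 = 2.3333

2.3333


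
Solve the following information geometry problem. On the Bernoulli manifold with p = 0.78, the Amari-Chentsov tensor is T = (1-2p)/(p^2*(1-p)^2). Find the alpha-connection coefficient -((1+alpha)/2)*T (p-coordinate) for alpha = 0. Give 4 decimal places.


Skewness (Amari-Chentsov) tensor: T = (1-2p)/(p^2*(1-p)^2).
p = 0.78, 1-2p = -0.56, p^2 = 0.6084, (1-p)^2 = 0.0484.
T = -0.56/(0.6084 * 0.0484) = -19.017502.
In the p-coordinate, Gamma^(alpha) = Gamma^(0) - (alpha/2)*T with Gamma^(0) = (1/2)*g'(p) = -T/2,
so Gamma^(alpha) = -((1+alpha)/2)*T.
alpha = 0, -(1+alpha)/2 = -0.5.
Gamma = -0.5 * -19.017502 = 9.5088

9.5088


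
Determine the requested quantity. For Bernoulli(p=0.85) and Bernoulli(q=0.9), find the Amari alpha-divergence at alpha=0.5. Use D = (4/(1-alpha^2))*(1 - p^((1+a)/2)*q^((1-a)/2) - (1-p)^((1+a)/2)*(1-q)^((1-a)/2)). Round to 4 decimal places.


Amari alpha-divergence:
D = (4/(1-alpha^2))*(1 - p^((1+a)/2)*q^((1-a)/2) - (1-p)^((1+a)/2)*(1-q)^((1-a)/2)).
alpha = 0.5, p = 0.85, q = 0.9.
e1 = (1+alpha)/2 = 0.75, e2 = (1-alpha)/2 = 0.25.
t1 = p^e1 * q^e2 = 0.85^0.75 * 0.9^0.25 = 0.862233.
t2 = (1-p)^e1 * (1-q)^e2 = 0.15^0.75 * 0.1^0.25 = 0.13554.
4/(1-alpha^2) = 5.333333.
D = 5.333333*(1 - 0.862233 - 0.13554) = 0.0119

0.0119


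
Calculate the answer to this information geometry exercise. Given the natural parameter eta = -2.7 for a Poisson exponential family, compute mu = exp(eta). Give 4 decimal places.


Expectation parameter for Poisson exponential family:
mu = exp(eta).
eta = -2.7.
mu = exp(-2.7) = 0.0672

0.0672


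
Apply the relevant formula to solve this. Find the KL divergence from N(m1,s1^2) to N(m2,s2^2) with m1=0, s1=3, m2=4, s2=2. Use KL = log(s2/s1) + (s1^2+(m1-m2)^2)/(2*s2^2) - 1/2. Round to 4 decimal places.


KL divergence between normal distributions:
KL = log(s2/s1) + (s1^2 + (m1-m2)^2)/(2*s2^2) - 1/2.
log(2/3) = -0.405465.
(3^2 + (0-4)^2)/(2*2^2) = (9 + 16)/8 = 3.125.
KL = -0.405465 + 3.125 - 0.5 = 2.2195

2.2195


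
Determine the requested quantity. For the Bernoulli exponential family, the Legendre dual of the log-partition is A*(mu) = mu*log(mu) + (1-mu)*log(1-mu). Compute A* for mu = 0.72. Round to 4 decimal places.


Legendre transform for Bernoulli:
A*(mu) = mu*log(mu) + (1-mu)*log(1-mu).
mu = 0.72, 1-mu = 0.28.
mu*log(mu) = 0.72*log(0.72) = -0.236523.
(1-mu)*log(1-mu) = 0.28*log(0.28) = -0.35643.
A* = -0.236523 + -0.35643 = -0.5930

-0.5930


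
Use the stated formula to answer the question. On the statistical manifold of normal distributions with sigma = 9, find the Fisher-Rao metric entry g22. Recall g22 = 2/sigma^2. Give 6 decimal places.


For the 2-parameter normal family, the Fisher metric has:
  g11 = 1/sigma^2, g22 = 2/sigma^2.
sigma = 9, sigma^2 = 81.
g22 = 0.024691

0.024691


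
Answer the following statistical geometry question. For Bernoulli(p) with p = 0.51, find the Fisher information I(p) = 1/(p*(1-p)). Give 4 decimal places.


For Bernoulli(p), Fisher information is I(p) = 1/(p*(1-p)).
p = 0.51, 1-p = 0.49.
p*(1-p) = 0.2499.
I(p) = 1/0.2499 = 4.0016

4.0016


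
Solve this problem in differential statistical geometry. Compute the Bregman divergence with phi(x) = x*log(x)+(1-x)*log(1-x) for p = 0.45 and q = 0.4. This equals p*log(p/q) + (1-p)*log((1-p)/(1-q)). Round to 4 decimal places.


Bregman divergence with negative entropy generator:
D = p*log(p/q) + (1-p)*log((1-p)/(1-q)).
p = 0.45, q = 0.4.
p*log(p/q) = 0.45*log(0.45/0.4) = 0.053002.
(1-p)*log((1-p)/(1-q)) = 0.55*log(0.55/0.6) = -0.047856.
D = 0.053002 + -0.047856 = 0.0051

0.0051


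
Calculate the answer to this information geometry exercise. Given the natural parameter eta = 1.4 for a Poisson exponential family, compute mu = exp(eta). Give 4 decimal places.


Expectation parameter for Poisson exponential family:
mu = exp(eta).
eta = 1.4.
mu = exp(1.4) = 4.0552

4.0552


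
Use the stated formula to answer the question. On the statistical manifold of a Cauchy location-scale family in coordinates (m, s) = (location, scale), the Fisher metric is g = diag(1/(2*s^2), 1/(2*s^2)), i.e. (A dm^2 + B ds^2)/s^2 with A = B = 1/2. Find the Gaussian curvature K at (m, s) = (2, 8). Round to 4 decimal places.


The metric has the form g = (A dm^2 + B ds^2)/s^2 with A = 1/2, B = 1/2.
Substitute u = sqrt(A/B)*m: g = B*(du^2 + ds^2)/s^2, i.e. B times the
Poincare upper half-plane metric, which has constant Gaussian curvature -1.
Scaling a 2D metric by a constant c divides the Gaussian curvature by c,
so K = -1/B = -1/(1/2) = -2.0000 everywhere (the point (m, s) = (2, 8) is irrelevant:
the curvature is constant).
The requested Gaussian curvature is K = -2.0000.

-2.0000


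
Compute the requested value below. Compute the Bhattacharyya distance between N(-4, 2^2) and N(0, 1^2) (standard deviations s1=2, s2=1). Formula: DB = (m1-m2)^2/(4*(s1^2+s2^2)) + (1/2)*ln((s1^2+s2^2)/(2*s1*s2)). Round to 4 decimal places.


Bhattacharyya distance between two Gaussians:
DB = (m1-m2)^2/(4*(s1^2+s2^2)) + (1/2)*ln((s1^2+s2^2)/(2*s1*s2)).
(m1-m2)^2 = (-4)^2 = 16.
s1^2+s2^2 = 4 + 1 = 5.
term1 = 16/20 = 0.8.
term2 = 0.5*ln(5/4.0) = 0.111572.
DB = 0.8 + 0.111572 = 0.9116

0.9116


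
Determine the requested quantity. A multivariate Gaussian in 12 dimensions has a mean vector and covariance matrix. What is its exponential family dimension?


Exponential family dimension calculation:
For 12-dim MVN: mean has 12 params, covariance has 12*13/2 = 78 unique entries.
Total dim = 12 + 78 = 90.

90


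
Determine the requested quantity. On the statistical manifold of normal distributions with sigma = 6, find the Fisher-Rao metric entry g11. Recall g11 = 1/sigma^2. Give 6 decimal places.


For the 2-parameter normal family, the Fisher metric has:
  g11 = 1/sigma^2, g22 = 2/sigma^2.
sigma = 6, sigma^2 = 36.
g11 = 0.027778

0.027778


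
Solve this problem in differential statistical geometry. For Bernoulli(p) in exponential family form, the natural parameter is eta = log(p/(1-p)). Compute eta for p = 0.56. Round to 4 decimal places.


Natural parameter for Bernoulli: eta = log(p/(1-p)).
p = 0.56, 1-p = 0.44.
p/(1-p) = 1.272727.
eta = log(1.272727) = 0.2412

0.2412


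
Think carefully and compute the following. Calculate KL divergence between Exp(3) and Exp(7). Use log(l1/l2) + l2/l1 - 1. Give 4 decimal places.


KL divergence for exponential family:
KL = log(l1/l2) + l2/l1 - 1.
log(3/7) = -0.847298.
7/3 = 2.333333.
KL = -0.847298 + 2.333333 - 1 = 0.4860

0.4860


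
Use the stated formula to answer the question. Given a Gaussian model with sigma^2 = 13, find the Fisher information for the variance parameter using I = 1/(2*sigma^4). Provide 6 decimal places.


Fisher information for variance: I(sigma^2) = 1/(2*sigma^4).
sigma^2 = 13, so sigma^4 = 169.
I = 1/(2*169) = 1/338 = 0.002959

0.002959


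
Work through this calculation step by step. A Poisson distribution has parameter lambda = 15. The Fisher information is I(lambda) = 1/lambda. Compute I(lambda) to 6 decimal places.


Fisher information for Poisson: I(lambda) = 1/lambda.
lambda = 15.
I(lambda) = 1/15 = 0.066667

0.066667


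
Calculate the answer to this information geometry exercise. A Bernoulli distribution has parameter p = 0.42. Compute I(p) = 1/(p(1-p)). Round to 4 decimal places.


For Bernoulli(p), Fisher information is I(p) = 1/(p*(1-p)).
p = 0.42, 1-p = 0.58.
p*(1-p) = 0.2436.
I(p) = 1/0.2436 = 4.1051

4.1051


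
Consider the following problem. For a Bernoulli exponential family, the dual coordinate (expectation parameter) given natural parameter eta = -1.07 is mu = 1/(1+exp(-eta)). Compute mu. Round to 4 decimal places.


Dual coordinate (expectation parameter) for Bernoulli:
mu = 1/(1+exp(-eta)).
eta = -1.07.
exp(-eta) = exp(1.07) = 2.915379.
mu = 1/(1+2.915379) = 0.2554

0.2554


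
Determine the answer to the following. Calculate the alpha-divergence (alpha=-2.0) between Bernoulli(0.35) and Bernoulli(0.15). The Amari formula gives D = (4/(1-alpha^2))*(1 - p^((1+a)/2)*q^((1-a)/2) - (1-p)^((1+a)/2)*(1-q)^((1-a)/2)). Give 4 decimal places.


Amari alpha-divergence:
D = (4/(1-alpha^2))*(1 - p^((1+a)/2)*q^((1-a)/2) - (1-p)^((1+a)/2)*(1-q)^((1-a)/2)).
alpha = -2.0, p = 0.35, q = 0.15.
e1 = (1+alpha)/2 = -0.5, e2 = (1-alpha)/2 = 1.5.
t1 = p^e1 * q^e2 = 0.35^-0.5 * 0.15^1.5 = 0.098198.
t2 = (1-p)^e1 * (1-q)^e2 = 0.65^-0.5 * 0.85^1.5 = 0.972012.
4/(1-alpha^2) = -1.333333.
D = -1.333333*(1 - 0.098198 - 0.972012) = 0.0936

0.0936


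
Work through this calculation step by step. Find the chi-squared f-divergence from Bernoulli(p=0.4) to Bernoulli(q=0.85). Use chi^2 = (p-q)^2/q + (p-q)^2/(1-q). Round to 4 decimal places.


Chi-squared divergence between Bernoulli distributions:
chi^2 = (p-q)^2/q + (p-q)^2/(1-q).
p = 0.4, q = 0.85, p-q = -0.45.
(p-q)^2 = 0.2025.
term1 = 0.2025/0.85 = 0.238235.
term2 = 0.2025/0.15 = 1.35.
chi^2 = 0.238235 + 1.35 = 1.5882

1.5882


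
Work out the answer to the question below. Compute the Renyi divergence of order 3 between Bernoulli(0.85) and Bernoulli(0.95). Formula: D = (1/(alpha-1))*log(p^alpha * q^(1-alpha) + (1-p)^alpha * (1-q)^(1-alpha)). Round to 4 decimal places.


Renyi divergence of order alpha between Bernoulli distributions:
D = (1/(alpha-1))*log(p^alpha * q^(1-alpha) + (1-p)^alpha * (1-q)^(1-alpha)).
alpha = 3, p = 0.85, q = 0.95.
p^alpha * q^(1-alpha) = 0.85^3 * 0.95^-2 = 0.680471.
(1-p)^alpha * (1-q)^(1-alpha) = 0.15^3 * 0.05^-2 = 1.35.
sum = 0.680471 + 1.35 = 2.030471.
D = (1/2)*log(2.030471) = 0.3541

0.3541


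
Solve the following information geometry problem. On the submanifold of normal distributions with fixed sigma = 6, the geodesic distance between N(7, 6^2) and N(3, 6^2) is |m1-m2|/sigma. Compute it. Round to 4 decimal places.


On the fixed-variance normal subfamily, geodesic distance = |m1-m2|/sigma.
|7 - 3| = 4.
sigma = 6.
d = 4/6 = 0.6667

0.6667


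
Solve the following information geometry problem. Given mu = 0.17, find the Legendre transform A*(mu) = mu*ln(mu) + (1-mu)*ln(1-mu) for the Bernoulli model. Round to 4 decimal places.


Legendre transform for Bernoulli:
A*(mu) = mu*log(mu) + (1-mu)*log(1-mu).
mu = 0.17, 1-mu = 0.83.
mu*log(mu) = 0.17*log(0.17) = -0.301233.
(1-mu)*log(1-mu) = 0.83*log(0.83) = -0.154654.
A* = -0.301233 + -0.154654 = -0.4559

-0.4559


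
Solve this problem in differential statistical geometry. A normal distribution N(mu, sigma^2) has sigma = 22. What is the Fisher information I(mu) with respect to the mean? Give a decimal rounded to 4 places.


The Fisher information for the mean of a normal distribution is I(mu) = 1/sigma^2.
sigma = 22, so sigma^2 = 484.
I(mu) = 1/484 = 0.0021

0.0021


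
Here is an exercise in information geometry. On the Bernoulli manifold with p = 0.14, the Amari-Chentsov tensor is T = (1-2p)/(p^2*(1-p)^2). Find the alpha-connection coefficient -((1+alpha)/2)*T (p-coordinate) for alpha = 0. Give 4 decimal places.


Skewness (Amari-Chentsov) tensor: T = (1-2p)/(p^2*(1-p)^2).
p = 0.14, 1-2p = 0.72, p^2 = 0.0196, (1-p)^2 = 0.7396.
T = 0.72/(0.0196 * 0.7396) = 49.668326.
In the p-coordinate, Gamma^(alpha) = Gamma^(0) - (alpha/2)*T with Gamma^(0) = (1/2)*g'(p) = -T/2,
so Gamma^(alpha) = -((1+alpha)/2)*T.
alpha = 0, -(1+alpha)/2 = -0.5.
Gamma = -0.5 * 49.668326 = -24.8342

-24.8342


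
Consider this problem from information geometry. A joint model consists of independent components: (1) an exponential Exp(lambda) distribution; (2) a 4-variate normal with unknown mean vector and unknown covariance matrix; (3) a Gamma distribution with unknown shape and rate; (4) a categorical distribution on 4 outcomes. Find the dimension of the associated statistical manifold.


The dimension of a statistical manifold equals the number of free
(independent) real parameters of the model. For a product of independent
blocks the parameter counts add.
- exponential (lambda): 1.
- 4-variate normal: 4 (mean) + 4*5/2 = 10 (symmetric covariance) = 14.
- Gamma (shape, rate): 2.
- categorical on 4 outcomes (probabilities sum to 1): 4-1 = 3.
Total = 1 + 14 + 2 + 3 = 20.
Dimension = 20

20


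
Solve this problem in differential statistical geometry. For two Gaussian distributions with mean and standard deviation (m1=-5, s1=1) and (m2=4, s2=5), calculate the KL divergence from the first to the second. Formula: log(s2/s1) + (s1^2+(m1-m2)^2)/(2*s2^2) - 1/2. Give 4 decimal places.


KL divergence between normal distributions:
KL = log(s2/s1) + (s1^2 + (m1-m2)^2)/(2*s2^2) - 1/2.
log(5/1) = 1.609438.
(1^2 + (-5-4)^2)/(2*5^2) = (1 + 81)/50 = 1.64.
KL = 1.609438 + 1.64 - 0.5 = 2.7494

2.7494


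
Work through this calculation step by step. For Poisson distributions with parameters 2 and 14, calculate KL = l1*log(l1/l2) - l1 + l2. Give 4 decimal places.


KL divergence for Poisson:
KL = l1*log(l1/l2) - l1 + l2.
l1 = 2, l2 = 14.
log(2/14) = -1.94591.
l1*log(l1/l2) = 2 * -1.94591 = -3.89182.
KL = -3.89182 - 2 + 14 = 8.1082

8.1082


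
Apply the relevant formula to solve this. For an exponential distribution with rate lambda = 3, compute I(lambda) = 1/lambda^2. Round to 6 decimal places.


Fisher information for exponential: I(lambda) = 1/lambda^2.
lambda = 3, lambda^2 = 9.
I = 1/9 = 0.111111

0.111111


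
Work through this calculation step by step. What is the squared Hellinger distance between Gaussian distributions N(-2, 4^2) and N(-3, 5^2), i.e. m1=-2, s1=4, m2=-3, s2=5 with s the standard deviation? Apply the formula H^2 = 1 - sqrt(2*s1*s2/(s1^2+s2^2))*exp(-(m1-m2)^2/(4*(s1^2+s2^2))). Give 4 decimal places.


Squared Hellinger distance for Gaussians:
H^2 = 1 - sqrt(2*s1*s2/(s1^2+s2^2)) * exp(-(m1-m2)^2/(4*(s1^2+s2^2))).
s1^2 = 16, s2^2 = 25, s1^2+s2^2 = 41.
sqrt(2*4*5/(41)) = 0.98773.
(m1-m2)^2 = (1)^2 = 1.
exp(-1/(4*41)) = exp(-0.006098) = 0.993921.
H^2 = 1 - 0.98773*0.993921 = 0.0183

0.0183


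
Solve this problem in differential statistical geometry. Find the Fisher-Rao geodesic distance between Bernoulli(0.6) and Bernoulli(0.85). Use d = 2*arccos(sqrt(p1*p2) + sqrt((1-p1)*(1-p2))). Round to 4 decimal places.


Geodesic distance on Bernoulli manifold:
d(p1,p2) = 2*arccos(sqrt(p1*p2) + sqrt((1-p1)*(1-p2))).
sqrt(p1*p2) = sqrt(0.6*0.85) = 0.714143.
sqrt((1-p1)*(1-p2)) = sqrt(0.4*0.15) = 0.244949.
arg = 0.714143 + 0.244949 = 0.959092.
d = 2*arccos(0.959092) = 0.5740

0.5740


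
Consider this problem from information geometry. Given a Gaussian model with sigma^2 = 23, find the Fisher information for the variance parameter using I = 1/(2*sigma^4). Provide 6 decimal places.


Fisher information for variance: I(sigma^2) = 1/(2*sigma^4).
sigma^2 = 23, so sigma^4 = 529.
I = 1/(2*529) = 1/1058 = 0.000945

0.000945


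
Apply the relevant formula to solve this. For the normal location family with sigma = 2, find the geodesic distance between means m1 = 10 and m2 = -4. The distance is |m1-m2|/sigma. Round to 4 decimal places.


On the fixed-variance normal subfamily, geodesic distance = |m1-m2|/sigma.
|10 - -4| = 14.
sigma = 2.
d = 14/2 = 7.0000

7.0000


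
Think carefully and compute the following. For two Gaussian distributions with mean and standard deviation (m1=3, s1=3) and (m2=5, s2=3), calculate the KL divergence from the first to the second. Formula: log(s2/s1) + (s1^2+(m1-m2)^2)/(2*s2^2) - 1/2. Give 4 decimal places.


KL divergence between normal distributions:
KL = log(s2/s1) + (s1^2 + (m1-m2)^2)/(2*s2^2) - 1/2.
log(3/3) = 0.0.
(3^2 + (3-5)^2)/(2*3^2) = (9 + 4)/18 = 0.722222.
KL = 0.0 + 0.722222 - 0.5 = 0.2222

0.2222


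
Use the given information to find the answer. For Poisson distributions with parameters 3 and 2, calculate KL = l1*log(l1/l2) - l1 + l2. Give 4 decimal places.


KL divergence for Poisson:
KL = l1*log(l1/l2) - l1 + l2.
l1 = 3, l2 = 2.
log(3/2) = 0.405465.
l1*log(l1/l2) = 3 * 0.405465 = 1.216395.
KL = 1.216395 - 3 + 2 = 0.2164

0.2164


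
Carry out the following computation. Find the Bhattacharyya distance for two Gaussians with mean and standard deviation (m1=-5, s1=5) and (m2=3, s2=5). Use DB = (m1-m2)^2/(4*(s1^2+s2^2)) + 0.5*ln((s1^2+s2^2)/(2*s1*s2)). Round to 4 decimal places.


Bhattacharyya distance between two Gaussians:
DB = (m1-m2)^2/(4*(s1^2+s2^2)) + (1/2)*ln((s1^2+s2^2)/(2*s1*s2)).
(m1-m2)^2 = (-8)^2 = 64.
s1^2+s2^2 = 25 + 25 = 50.
term1 = 64/200 = 0.32.
term2 = 0.5*ln(50/50.0) = 0.0.
DB = 0.32 + 0.0 = 0.3200

0.3200


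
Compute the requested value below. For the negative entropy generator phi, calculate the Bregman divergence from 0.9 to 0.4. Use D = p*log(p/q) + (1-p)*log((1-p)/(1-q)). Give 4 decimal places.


Bregman divergence with negative entropy generator:
D = p*log(p/q) + (1-p)*log((1-p)/(1-q)).
p = 0.9, q = 0.4.
p*log(p/q) = 0.9*log(0.9/0.4) = 0.729837.
(1-p)*log((1-p)/(1-q)) = 0.1*log(0.1/0.6) = -0.179176.
D = 0.729837 + -0.179176 = 0.5507

0.5507


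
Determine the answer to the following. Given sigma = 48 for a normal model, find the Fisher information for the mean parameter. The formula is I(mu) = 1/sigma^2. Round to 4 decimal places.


The Fisher information for the mean of a normal distribution is I(mu) = 1/sigma^2.
sigma = 48, so sigma^2 = 2304.
I(mu) = 1/2304 = 0.0004

0.0004


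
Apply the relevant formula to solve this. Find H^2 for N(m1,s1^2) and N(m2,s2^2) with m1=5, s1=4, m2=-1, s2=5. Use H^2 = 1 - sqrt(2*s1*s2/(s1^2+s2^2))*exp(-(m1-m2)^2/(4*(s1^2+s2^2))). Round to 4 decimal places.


Squared Hellinger distance for Gaussians:
H^2 = 1 - sqrt(2*s1*s2/(s1^2+s2^2)) * exp(-(m1-m2)^2/(4*(s1^2+s2^2))).
s1^2 = 16, s2^2 = 25, s1^2+s2^2 = 41.
sqrt(2*4*5/(41)) = 0.98773.
(m1-m2)^2 = (6)^2 = 36.
exp(-36/(4*41)) = exp(-0.219512) = 0.80291.
H^2 = 1 - 0.98773*0.80291 = 0.2069

0.2069


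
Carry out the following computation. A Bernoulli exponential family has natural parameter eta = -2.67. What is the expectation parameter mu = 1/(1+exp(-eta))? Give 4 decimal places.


Dual coordinate (expectation parameter) for Bernoulli:
mu = 1/(1+exp(-eta)).
eta = -2.67.
exp(-eta) = exp(2.67) = 14.439969.
mu = 1/(1+14.439969) = 0.0648

0.0648


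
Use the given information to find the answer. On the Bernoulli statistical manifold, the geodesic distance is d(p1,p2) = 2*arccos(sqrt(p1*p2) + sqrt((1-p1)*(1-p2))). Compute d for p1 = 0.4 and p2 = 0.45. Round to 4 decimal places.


Geodesic distance on Bernoulli manifold:
d(p1,p2) = 2*arccos(sqrt(p1*p2) + sqrt((1-p1)*(1-p2))).
sqrt(p1*p2) = sqrt(0.4*0.45) = 0.424264.
sqrt((1-p1)*(1-p2)) = sqrt(0.6*0.55) = 0.574456.
arg = 0.424264 + 0.574456 = 0.99872.
d = 2*arccos(0.99872) = 0.1012

0.1012


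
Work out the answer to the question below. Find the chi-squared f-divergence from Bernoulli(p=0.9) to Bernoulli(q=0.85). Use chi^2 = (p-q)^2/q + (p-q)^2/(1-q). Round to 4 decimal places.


Chi-squared divergence between Bernoulli distributions:
chi^2 = (p-q)^2/q + (p-q)^2/(1-q).
p = 0.9, q = 0.85, p-q = 0.05.
(p-q)^2 = 0.0025.
term1 = 0.0025/0.85 = 0.002941.
term2 = 0.0025/0.15 = 0.016667.
chi^2 = 0.002941 + 0.016667 = 0.0196

0.0196


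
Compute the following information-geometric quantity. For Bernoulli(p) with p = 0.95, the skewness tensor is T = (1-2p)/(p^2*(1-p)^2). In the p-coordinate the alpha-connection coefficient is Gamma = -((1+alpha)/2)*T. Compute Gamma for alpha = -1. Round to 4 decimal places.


Skewness (Amari-Chentsov) tensor: T = (1-2p)/(p^2*(1-p)^2).
p = 0.95, 1-2p = -0.9, p^2 = 0.9025, (1-p)^2 = 0.0025.
T = -0.9/(0.9025 * 0.0025) = -398.891967.
In the p-coordinate, Gamma^(alpha) = Gamma^(0) - (alpha/2)*T with Gamma^(0) = (1/2)*g'(p) = -T/2,
so Gamma^(alpha) = -((1+alpha)/2)*T.
alpha = -1, -(1+alpha)/2 = 0.0.
Gamma = 0.0 * -398.891967 = 0.0000

0.0000


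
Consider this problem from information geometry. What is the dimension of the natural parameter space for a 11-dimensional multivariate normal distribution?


Exponential family dimension calculation:
For 11-dim MVN: mean has 11 params, covariance has 11*12/2 = 66 unique entries.
Total dim = 11 + 66 = 77.

77


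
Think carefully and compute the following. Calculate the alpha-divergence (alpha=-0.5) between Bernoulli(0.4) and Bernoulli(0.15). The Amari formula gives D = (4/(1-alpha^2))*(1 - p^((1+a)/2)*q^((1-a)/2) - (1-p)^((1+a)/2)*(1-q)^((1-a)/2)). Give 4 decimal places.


Amari alpha-divergence:
D = (4/(1-alpha^2))*(1 - p^((1+a)/2)*q^((1-a)/2) - (1-p)^((1+a)/2)*(1-q)^((1-a)/2)).
alpha = -0.5, p = 0.4, q = 0.15.
e1 = (1+alpha)/2 = 0.25, e2 = (1-alpha)/2 = 0.75.
t1 = p^e1 * q^e2 = 0.4^0.25 * 0.15^0.75 = 0.191683.
t2 = (1-p)^e1 * (1-q)^e2 = 0.6^0.25 * 0.85^0.75 = 0.779116.
4/(1-alpha^2) = 5.333333.
D = 5.333333*(1 - 0.191683 - 0.779116) = 0.1557

0.1557


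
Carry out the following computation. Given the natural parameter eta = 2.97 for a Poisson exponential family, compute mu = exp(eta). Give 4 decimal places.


Expectation parameter for Poisson exponential family:
mu = exp(eta).
eta = 2.97.
mu = exp(2.97) = 19.4919

19.4919


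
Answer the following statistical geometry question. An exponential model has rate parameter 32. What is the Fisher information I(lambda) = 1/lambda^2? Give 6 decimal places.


Fisher information for exponential: I(lambda) = 1/lambda^2.
lambda = 32, lambda^2 = 1024.
I = 1/1024 = 0.000977

0.000977


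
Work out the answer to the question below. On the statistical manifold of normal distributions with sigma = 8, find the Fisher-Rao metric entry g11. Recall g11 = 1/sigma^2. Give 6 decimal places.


For the 2-parameter normal family, the Fisher metric has:
  g11 = 1/sigma^2, g22 = 2/sigma^2.
sigma = 8, sigma^2 = 64.
g11 = 0.015625

0.015625


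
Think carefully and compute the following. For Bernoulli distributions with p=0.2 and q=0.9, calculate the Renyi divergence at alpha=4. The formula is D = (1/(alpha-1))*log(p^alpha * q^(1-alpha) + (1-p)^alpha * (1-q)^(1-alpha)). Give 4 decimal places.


Renyi divergence of order alpha between Bernoulli distributions:
D = (1/(alpha-1))*log(p^alpha * q^(1-alpha) + (1-p)^alpha * (1-q)^(1-alpha)).
alpha = 4, p = 0.2, q = 0.9.
p^alpha * q^(1-alpha) = 0.2^4 * 0.9^-3 = 0.002195.
(1-p)^alpha * (1-q)^(1-alpha) = 0.8^4 * 0.1^-3 = 409.6.
sum = 0.002195 + 409.6 = 409.602195.
D = (1/3)*log(409.602195) = 2.0051

2.0051


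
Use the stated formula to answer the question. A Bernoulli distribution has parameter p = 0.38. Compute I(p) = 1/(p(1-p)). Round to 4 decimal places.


For Bernoulli(p), Fisher information is I(p) = 1/(p*(1-p)).
p = 0.38, 1-p = 0.62.
p*(1-p) = 0.2356.
I(p) = 1/0.2356 = 4.2445

4.2445


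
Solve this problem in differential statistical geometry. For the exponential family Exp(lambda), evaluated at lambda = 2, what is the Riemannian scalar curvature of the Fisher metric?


This family has a single free parameter, so its statistical manifold
is 1-dimensional. The Riemann curvature tensor of any 1-dimensional
Riemannian manifold vanishes identically, so R = 0.

0


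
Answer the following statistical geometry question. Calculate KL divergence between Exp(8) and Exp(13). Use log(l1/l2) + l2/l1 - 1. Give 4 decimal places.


KL divergence for exponential family:
KL = log(l1/l2) + l2/l1 - 1.
log(8/13) = -0.485508.
13/8 = 1.625.
KL = -0.485508 + 1.625 - 1 = 0.1395

0.1395


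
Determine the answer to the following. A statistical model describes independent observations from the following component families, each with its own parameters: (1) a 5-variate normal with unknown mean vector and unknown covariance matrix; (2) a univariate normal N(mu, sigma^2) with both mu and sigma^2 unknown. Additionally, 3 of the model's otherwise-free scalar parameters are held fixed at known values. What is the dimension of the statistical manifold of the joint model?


The dimension of a statistical manifold equals the number of free
(independent) real parameters of the model. For a product of independent
blocks the parameter counts add.
- 5-variate normal: 5 (mean) + 5*6/2 = 15 (symmetric covariance) = 20.
- normal (mu, sigma^2): 2.
Total = 20 + 2 = 22.
3 parameter(s) fixed at known values: 22 - 3 = 19.
Dimension = 19

19


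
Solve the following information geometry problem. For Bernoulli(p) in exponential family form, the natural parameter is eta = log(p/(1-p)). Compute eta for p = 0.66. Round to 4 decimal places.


Natural parameter for Bernoulli: eta = log(p/(1-p)).
p = 0.66, 1-p = 0.34.
p/(1-p) = 1.941176.
eta = log(1.941176) = 0.6633

0.6633


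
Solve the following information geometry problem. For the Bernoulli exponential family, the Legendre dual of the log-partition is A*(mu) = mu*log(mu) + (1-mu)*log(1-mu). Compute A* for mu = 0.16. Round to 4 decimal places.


Legendre transform for Bernoulli:
A*(mu) = mu*log(mu) + (1-mu)*log(1-mu).
mu = 0.16, 1-mu = 0.84.
mu*log(mu) = 0.16*log(0.16) = -0.293213.
(1-mu)*log(1-mu) = 0.84*log(0.84) = -0.146457.
A* = -0.293213 + -0.146457 = -0.4397

-0.4397


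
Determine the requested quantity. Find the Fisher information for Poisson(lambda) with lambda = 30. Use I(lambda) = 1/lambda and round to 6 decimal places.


Fisher information for Poisson: I(lambda) = 1/lambda.
lambda = 30.
I(lambda) = 1/30 = 0.033333

0.033333


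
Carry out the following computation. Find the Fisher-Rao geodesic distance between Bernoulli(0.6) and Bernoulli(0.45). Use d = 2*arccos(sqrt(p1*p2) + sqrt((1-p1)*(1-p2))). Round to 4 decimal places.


Geodesic distance on Bernoulli manifold:
d(p1,p2) = 2*arccos(sqrt(p1*p2) + sqrt((1-p1)*(1-p2))).
sqrt(p1*p2) = sqrt(0.6*0.45) = 0.519615.
sqrt((1-p1)*(1-p2)) = sqrt(0.4*0.55) = 0.469042.
arg = 0.519615 + 0.469042 = 0.988657.
d = 2*arccos(0.988657) = 0.3015

0.3015


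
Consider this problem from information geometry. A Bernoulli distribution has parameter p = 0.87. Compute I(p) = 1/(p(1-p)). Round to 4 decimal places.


For Bernoulli(p), Fisher information is I(p) = 1/(p*(1-p)).
p = 0.87, 1-p = 0.13.
p*(1-p) = 0.1131.
I(p) = 1/0.1131 = 8.8417

8.8417


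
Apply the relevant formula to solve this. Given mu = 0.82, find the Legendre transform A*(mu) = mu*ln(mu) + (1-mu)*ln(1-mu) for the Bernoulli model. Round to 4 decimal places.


Legendre transform for Bernoulli:
A*(mu) = mu*log(mu) + (1-mu)*log(1-mu).
mu = 0.82, 1-mu = 0.18.
mu*log(mu) = 0.82*log(0.82) = -0.16273.
(1-mu)*log(1-mu) = 0.18*log(0.18) = -0.308664.
A* = -0.16273 + -0.308664 = -0.4714

-0.4714


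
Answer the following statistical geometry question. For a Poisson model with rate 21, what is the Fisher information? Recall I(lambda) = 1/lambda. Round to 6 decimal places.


Fisher information for Poisson: I(lambda) = 1/lambda.
lambda = 21.
I(lambda) = 1/21 = 0.047619

0.047619


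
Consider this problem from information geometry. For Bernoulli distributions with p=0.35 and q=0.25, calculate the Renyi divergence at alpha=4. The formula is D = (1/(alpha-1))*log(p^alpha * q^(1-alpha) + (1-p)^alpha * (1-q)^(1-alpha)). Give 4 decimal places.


Renyi divergence of order alpha between Bernoulli distributions:
D = (1/(alpha-1))*log(p^alpha * q^(1-alpha) + (1-p)^alpha * (1-q)^(1-alpha)).
alpha = 4, p = 0.35, q = 0.25.
p^alpha * q^(1-alpha) = 0.35^4 * 0.25^-3 = 0.9604.
(1-p)^alpha * (1-q)^(1-alpha) = 0.65^4 * 0.75^-3 = 0.423126.
sum = 0.9604 + 0.423126 = 1.383526.
D = (1/3)*log(1.383526) = 0.1082

0.1082


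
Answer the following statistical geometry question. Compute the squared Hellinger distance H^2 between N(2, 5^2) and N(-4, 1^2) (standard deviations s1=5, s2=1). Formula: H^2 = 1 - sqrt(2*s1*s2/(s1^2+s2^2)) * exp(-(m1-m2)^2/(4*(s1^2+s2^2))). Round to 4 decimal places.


Squared Hellinger distance for Gaussians:
H^2 = 1 - sqrt(2*s1*s2/(s1^2+s2^2)) * exp(-(m1-m2)^2/(4*(s1^2+s2^2))).
s1^2 = 25, s2^2 = 1, s1^2+s2^2 = 26.
sqrt(2*5*1/(26)) = 0.620174.
(m1-m2)^2 = (6)^2 = 36.
exp(-36/(4*26)) = exp(-0.346154) = 0.707404.
H^2 = 1 - 0.620174*0.707404 = 0.5613

0.5613


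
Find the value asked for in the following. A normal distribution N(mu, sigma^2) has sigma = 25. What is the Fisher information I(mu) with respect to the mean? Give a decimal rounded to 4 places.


The Fisher information for the mean of a normal distribution is I(mu) = 1/sigma^2.
sigma = 25, so sigma^2 = 625.
I(mu) = 1/625 = 0.0016

0.0016


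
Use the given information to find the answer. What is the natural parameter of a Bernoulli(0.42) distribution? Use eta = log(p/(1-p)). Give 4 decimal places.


Natural parameter for Bernoulli: eta = log(p/(1-p)).
p = 0.42, 1-p = 0.58.
p/(1-p) = 0.724138.
eta = log(0.724138) = -0.3228

-0.3228
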